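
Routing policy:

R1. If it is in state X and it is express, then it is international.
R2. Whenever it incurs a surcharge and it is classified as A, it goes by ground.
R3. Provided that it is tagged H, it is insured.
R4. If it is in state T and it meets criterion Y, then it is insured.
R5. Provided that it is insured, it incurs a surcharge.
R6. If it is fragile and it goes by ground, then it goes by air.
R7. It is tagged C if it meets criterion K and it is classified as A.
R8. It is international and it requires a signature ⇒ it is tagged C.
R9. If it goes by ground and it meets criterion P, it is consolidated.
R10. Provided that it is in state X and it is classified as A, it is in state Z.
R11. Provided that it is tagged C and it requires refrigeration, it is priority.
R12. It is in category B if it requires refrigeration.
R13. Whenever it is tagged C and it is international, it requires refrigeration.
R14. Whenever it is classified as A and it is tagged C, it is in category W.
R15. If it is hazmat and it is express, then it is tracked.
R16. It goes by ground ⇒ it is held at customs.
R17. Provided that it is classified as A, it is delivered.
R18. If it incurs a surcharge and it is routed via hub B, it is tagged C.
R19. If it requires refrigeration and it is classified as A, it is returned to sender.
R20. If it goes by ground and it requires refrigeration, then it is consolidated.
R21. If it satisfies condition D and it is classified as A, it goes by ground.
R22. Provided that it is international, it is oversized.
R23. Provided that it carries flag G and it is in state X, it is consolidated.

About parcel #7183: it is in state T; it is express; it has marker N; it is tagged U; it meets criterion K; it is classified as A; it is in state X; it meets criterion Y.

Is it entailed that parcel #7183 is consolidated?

Yes

By R1 (it is in state X, it is express): it is international.
By R4 (it is in state T, it meets criterion Y): it is insured.
By R5 (it is insured): it incurs a surcharge.
By R7 (it meets criterion K, it is classified as A): it is tagged C.
By R13 (it is tagged C, it is international): it requires refrigeration.
By R2 (it incurs a surcharge, it is classified as A): it goes by ground.
By R20 (it goes by ground, it requires refrigeration): it is consolidated.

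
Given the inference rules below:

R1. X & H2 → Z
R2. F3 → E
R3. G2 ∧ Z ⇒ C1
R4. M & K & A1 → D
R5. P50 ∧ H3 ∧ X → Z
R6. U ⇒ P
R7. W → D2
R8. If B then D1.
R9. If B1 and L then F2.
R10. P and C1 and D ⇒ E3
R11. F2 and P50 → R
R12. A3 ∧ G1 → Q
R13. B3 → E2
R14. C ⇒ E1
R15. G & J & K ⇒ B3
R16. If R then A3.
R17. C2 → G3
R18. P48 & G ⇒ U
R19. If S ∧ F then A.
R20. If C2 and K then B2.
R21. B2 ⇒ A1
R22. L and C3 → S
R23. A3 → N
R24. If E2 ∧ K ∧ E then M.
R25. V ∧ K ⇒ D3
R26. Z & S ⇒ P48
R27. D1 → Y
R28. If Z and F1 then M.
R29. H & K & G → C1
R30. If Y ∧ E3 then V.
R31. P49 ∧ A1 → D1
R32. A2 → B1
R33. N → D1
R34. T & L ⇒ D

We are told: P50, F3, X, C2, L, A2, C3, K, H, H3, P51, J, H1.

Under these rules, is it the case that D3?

Forward chaining from the given facts derives: E, Z, G3, B2, A1, S, P48, B1, F2, R, A3, N, D1, Y.
The only rule concluding D3 is R25, which needs V; that is never established.

No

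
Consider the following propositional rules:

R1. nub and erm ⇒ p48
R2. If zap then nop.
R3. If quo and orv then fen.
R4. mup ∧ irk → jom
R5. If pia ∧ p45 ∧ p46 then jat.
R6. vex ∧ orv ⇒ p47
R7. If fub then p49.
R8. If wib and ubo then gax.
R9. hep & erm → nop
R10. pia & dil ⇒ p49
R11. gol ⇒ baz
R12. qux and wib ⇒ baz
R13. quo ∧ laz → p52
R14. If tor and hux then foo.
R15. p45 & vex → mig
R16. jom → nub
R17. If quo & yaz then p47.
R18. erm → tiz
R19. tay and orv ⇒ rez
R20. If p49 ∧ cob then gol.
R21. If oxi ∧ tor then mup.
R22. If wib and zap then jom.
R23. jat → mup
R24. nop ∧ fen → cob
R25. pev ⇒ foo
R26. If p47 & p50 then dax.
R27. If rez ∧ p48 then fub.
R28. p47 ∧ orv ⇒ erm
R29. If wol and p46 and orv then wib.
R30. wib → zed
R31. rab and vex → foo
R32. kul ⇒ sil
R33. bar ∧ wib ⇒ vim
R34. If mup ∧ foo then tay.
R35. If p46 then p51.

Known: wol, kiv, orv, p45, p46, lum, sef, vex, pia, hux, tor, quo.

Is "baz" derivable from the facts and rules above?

No

Forward chaining from the given facts derives: fen, jat, p47, foo, mig, mup, erm, wib, zed, tay, p51, tiz, rez.
Rules concluding baz: R11 needs gol; R12 needs qux — none of these are established.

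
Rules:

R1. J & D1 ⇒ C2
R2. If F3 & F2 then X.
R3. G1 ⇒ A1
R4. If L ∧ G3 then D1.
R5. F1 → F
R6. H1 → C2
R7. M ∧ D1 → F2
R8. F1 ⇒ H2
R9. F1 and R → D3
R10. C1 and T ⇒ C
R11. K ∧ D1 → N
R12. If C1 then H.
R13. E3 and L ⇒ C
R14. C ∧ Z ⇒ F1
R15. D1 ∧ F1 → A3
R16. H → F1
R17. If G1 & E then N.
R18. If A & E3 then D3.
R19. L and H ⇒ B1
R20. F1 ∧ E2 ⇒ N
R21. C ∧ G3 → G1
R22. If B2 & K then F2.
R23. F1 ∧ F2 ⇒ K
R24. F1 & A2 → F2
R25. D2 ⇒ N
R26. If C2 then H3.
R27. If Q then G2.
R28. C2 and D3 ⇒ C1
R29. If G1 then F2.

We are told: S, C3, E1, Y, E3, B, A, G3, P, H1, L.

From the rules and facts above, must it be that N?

Yes

D1  (by R4: L, G3)
C2  (by R6: H1)
C  (by R13: E3, L)
D3  (by R18: A, E3)
G1  (by R21: C, G3)
C1  (by R28: C2, D3)
F2  (by R29: G1)
H  (by R12: C1)
F1  (by R16: H)
K  (by R23: F1, F2)
N  (by R11: K, D1)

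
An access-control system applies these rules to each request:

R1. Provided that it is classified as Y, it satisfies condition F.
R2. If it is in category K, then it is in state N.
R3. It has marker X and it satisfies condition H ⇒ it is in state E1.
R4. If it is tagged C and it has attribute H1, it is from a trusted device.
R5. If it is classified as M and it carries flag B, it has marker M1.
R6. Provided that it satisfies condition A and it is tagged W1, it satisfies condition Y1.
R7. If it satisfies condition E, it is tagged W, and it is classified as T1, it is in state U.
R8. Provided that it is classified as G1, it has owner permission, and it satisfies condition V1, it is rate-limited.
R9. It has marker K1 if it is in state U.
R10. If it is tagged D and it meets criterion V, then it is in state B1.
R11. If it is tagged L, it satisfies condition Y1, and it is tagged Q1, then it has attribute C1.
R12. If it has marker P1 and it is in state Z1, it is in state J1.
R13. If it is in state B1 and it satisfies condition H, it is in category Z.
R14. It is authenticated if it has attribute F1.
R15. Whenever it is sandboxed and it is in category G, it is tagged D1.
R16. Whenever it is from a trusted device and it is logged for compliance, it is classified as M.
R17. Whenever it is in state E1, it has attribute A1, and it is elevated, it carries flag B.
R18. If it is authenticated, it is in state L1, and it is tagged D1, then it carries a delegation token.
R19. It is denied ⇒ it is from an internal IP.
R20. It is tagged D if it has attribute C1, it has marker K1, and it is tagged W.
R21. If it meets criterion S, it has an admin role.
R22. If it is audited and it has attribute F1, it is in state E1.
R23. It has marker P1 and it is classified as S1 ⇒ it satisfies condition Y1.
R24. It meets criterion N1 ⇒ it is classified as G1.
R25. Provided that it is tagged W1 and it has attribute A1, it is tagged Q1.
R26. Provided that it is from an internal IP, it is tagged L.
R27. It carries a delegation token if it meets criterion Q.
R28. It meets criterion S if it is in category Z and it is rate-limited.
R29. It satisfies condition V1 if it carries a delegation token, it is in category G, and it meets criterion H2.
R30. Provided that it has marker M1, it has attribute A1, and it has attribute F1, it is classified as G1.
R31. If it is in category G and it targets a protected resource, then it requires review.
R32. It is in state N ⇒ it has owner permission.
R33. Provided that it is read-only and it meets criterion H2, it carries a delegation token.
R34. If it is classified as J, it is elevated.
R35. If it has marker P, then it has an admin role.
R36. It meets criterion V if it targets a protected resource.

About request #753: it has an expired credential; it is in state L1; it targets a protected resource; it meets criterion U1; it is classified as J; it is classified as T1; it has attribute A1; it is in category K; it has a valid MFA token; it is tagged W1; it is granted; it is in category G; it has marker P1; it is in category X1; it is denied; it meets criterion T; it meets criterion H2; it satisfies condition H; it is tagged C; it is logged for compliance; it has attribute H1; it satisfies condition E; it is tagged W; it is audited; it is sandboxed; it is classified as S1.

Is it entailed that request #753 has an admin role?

Forward chaining from the given facts derives: is in state N, is from a trusted device, is in state U, has marker K1, is tagged D1, is classified as M, is from an internal IP, satisfies condition Y1, is tagged Q1, is tagged L, requires review, has owner permission, is elevated, meets criterion V, has attribute C1, is tagged D, is in state B1, is in category Z.
Rules concluding "it has an admin role": R21 needs "it meets criterion S"; R35 needs "it has marker P" — none of these are established.

No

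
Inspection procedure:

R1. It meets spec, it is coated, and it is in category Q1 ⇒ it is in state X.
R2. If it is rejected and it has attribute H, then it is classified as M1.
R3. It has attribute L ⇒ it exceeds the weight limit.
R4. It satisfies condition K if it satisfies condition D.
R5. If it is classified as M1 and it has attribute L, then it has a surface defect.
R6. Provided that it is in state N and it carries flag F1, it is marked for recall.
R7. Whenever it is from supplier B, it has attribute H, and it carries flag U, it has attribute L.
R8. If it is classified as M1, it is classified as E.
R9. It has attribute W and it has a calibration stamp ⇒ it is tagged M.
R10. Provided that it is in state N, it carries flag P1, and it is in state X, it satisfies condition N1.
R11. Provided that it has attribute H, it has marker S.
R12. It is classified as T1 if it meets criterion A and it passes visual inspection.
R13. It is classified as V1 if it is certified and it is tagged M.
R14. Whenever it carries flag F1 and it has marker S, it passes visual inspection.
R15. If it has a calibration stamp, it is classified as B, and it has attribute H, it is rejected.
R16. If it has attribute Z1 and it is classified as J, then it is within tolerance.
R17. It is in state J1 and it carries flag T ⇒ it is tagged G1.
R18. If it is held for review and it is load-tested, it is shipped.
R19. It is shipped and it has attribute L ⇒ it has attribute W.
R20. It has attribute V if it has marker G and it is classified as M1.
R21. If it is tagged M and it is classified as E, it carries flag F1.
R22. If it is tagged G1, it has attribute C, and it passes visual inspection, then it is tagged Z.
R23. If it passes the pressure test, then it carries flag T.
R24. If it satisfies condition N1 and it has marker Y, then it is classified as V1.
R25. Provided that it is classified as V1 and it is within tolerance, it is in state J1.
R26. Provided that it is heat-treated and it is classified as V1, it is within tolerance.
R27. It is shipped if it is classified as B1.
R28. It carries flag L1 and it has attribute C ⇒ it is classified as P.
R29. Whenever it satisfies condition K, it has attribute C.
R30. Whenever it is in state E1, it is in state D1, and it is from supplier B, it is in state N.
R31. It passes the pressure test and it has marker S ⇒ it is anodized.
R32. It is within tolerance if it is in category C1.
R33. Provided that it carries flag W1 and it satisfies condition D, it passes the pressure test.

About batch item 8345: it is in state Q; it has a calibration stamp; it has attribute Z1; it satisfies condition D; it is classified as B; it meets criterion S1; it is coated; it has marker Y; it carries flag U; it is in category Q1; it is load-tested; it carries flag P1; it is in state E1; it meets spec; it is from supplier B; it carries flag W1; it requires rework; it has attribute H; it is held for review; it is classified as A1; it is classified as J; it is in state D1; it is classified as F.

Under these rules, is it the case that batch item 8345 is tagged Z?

By R1 (it meets spec, it is coated, it is in category Q1): it is in state X.
By R4 (it satisfies condition D): it satisfies condition K.
By R7 (it is from supplier B, it has attribute H, it carries flag U): it has attribute L.
By R11 (it has attribute H): it has marker S.
By R15 (it has a calibration stamp, it is classified as B, it has attribute H): it is rejected.
By R16 (it has attribute Z1, it is classified as J): it is within tolerance.
By R18 (it is held for review, it is load-tested): it is shipped.
By R19 (it is shipped, it has attribute L): it has attribute W.
By R29 (it satisfies condition K): it has attribute C.
By R30 (it is in state E1, it is in state D1, it is from supplier B): it is in state N.
By R33 (it carries flag W1, it satisfies condition D): it passes the pressure test.
By R2 (it is rejected, it has attribute H): it is classified as M1.
By R8 (it is classified as M1): it is classified as E.
By R9 (it has attribute W, it has a calibration stamp): it is tagged M.
By R10 (it is in state N, it carries flag P1, it is in state X): it satisfies condition N1.
By R21 (it is tagged M, it is classified as E): it carries flag F1.
By R23 (it passes the pressure test): it carries flag T.
By R24 (it satisfies condition N1, it has marker Y): it is classified as V1.
By R25 (it is classified as V1, it is within tolerance): it is in state J1.
By R14 (it carries flag F1, it has marker S): it passes visual inspection.
By R17 (it is in state J1, it carries flag T): it is tagged G1.
By R22 (it is tagged G1, it has attribute C, it passes visual inspection): it is tagged Z.

Yes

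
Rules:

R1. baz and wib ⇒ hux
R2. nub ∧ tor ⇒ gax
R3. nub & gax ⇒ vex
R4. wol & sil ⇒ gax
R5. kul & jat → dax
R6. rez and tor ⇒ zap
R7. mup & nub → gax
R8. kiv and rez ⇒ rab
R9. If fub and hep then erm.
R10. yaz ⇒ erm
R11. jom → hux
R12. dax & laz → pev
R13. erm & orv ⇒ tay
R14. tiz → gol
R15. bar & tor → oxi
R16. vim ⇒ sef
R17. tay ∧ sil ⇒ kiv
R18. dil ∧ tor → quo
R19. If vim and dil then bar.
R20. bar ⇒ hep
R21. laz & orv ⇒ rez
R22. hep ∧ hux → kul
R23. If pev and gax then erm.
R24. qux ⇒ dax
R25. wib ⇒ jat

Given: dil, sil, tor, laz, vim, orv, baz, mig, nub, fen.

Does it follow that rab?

No

Forward chaining from the given facts derives: gax, vex, sef, quo, bar, hep, rez, zap, oxi.
The only rule concluding rab is R8, which needs kiv; that is never established.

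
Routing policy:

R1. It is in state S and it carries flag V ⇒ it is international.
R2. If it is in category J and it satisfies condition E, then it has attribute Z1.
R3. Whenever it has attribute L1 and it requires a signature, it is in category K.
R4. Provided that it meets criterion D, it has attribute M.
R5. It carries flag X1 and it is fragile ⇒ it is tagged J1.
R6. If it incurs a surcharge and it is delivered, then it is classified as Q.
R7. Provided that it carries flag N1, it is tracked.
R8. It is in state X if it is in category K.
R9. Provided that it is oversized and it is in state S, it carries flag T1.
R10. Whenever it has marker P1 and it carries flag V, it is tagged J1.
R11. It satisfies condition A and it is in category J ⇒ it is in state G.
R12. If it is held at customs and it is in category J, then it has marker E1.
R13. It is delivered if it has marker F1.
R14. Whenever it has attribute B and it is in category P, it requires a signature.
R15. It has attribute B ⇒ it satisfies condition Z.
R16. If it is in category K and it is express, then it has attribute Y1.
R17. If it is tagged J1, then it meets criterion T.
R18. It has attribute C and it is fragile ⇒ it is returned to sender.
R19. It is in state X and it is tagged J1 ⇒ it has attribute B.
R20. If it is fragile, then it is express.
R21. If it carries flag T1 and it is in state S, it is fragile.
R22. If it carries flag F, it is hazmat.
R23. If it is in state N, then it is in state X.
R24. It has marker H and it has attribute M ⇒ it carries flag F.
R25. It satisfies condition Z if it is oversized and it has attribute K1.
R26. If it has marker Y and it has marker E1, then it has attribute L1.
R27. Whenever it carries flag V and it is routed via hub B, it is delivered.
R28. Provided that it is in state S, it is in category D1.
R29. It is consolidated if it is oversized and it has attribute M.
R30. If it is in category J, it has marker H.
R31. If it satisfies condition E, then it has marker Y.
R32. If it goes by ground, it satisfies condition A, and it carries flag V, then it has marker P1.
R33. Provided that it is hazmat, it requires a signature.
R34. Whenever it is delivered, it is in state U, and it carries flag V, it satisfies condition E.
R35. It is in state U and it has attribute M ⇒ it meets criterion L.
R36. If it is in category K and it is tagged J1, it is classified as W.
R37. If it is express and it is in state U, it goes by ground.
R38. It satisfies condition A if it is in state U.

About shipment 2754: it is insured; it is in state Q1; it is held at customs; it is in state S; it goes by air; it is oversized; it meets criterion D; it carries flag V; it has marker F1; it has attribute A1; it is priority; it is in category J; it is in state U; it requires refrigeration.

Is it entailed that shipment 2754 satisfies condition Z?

By R4 (it meets criterion D): it has attribute M.
By R9 (it is oversized, it is in state S): it carries flag T1.
By R12 (it is held at customs, it is in category J): it has marker E1.
By R13 (it has marker F1): it is delivered.
By R21 (it carries flag T1, it is in state S): it is fragile.
By R30 (it is in category J): it has marker H.
By R34 (it is delivered, it is in state U, it carries flag V): it satisfies condition E.
By R38 (it is in state U): it satisfies condition A.
By R20 (it is fragile): it is express.
By R24 (it has marker H, it has attribute M): it carries flag F.
By R31 (it satisfies condition E): it has marker Y.
By R37 (it is express, it is in state U): it goes by ground.
By R22 (it carries flag F): it is hazmat.
By R26 (it has marker Y, it has marker E1): it has attribute L1.
By R32 (it goes by ground, it satisfies condition A, it carries flag V): it has marker P1.
By R33 (it is hazmat): it requires a signature.
By R3 (it has attribute L1, it requires a signature): it is in category K.
By R8 (it is in category K): it is in state X.
By R10 (it has marker P1, it carries flag V): it is tagged J1.
By R19 (it is in state X, it is tagged J1): it has attribute B.
By R15 (it has attribute B): it satisfies condition Z.

Yes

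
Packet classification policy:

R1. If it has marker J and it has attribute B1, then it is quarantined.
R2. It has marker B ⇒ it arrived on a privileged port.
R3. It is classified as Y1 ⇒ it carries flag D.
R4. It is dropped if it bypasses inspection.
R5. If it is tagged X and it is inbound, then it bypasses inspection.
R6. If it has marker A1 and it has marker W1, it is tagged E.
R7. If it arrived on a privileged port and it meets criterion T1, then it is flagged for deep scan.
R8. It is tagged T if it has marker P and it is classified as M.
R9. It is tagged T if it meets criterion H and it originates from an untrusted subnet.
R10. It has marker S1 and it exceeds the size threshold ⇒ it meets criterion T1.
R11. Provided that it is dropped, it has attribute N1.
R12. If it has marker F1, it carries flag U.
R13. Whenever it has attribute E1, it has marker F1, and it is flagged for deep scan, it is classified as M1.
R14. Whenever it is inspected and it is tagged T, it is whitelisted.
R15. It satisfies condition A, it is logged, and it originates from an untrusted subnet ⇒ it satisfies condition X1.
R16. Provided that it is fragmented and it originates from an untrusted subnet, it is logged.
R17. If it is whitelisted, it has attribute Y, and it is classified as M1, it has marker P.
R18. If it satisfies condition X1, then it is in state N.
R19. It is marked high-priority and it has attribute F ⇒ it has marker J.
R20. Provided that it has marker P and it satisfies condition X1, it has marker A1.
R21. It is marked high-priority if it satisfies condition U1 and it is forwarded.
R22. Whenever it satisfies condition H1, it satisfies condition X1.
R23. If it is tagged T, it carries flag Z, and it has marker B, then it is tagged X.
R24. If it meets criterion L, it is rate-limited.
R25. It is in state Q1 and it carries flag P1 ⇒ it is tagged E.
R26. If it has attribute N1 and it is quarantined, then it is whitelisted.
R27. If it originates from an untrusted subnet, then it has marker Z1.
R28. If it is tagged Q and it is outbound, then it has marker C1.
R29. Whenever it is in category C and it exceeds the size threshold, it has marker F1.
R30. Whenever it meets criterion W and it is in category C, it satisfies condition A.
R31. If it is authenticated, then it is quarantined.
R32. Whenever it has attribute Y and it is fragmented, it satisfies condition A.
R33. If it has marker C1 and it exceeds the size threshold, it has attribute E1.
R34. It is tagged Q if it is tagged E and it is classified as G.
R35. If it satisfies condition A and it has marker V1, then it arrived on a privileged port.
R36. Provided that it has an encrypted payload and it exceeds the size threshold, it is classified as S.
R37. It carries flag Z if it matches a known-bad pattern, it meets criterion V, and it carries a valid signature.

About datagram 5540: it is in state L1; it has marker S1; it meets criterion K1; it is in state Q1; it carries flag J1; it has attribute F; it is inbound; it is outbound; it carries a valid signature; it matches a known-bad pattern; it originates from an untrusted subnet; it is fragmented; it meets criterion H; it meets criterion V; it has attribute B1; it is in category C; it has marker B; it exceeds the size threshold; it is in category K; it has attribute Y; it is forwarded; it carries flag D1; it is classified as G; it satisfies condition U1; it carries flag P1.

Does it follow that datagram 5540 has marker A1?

Yes

By R2 (it has marker B): it arrived on a privileged port.
By R9 (it meets criterion H, it originates from an untrusted subnet): it is tagged T.
By R10 (it has marker S1, it exceeds the size threshold): it meets criterion T1.
By R16 (it is fragmented, it originates from an untrusted subnet): it is logged.
By R21 (it satisfies condition U1, it is forwarded): it is marked high-priority.
By R25 (it is in state Q1, it carries flag P1): it is tagged E.
By R29 (it is in category C, it exceeds the size threshold): it has marker F1.
By R32 (it has attribute Y, it is fragmented): it satisfies condition A.
By R34 (it is tagged E, it is classified as G): it is tagged Q.
By R37 (it matches a known-bad pattern, it meets criterion V, it carries a valid signature): it carries flag Z.
By R7 (it arrived on a privileged port, it meets criterion T1): it is flagged for deep scan.
By R15 (it satisfies condition A, it is logged, it originates from an untrusted subnet): it satisfies condition X1.
By R19 (it is marked high-priority, it has attribute F): it has marker J.
By R23 (it is tagged T, it carries flag Z, it has marker B): it is tagged X.
By R28 (it is tagged Q, it is outbound): it has marker C1.
By R33 (it has marker C1, it exceeds the size threshold): it has attribute E1.
By R1 (it has marker J, it has attribute B1): it is quarantined.
By R5 (it is tagged X, it is inbound): it bypasses inspection.
By R13 (it has attribute E1, it has marker F1, it is flagged for deep scan): it is classified as M1.
By R4 (it bypasses inspection): it is dropped.
By R11 (it is dropped): it has attribute N1.
By R26 (it has attribute N1, it is quarantined): it is whitelisted.
By R17 (it is whitelisted, it has attribute Y, it is classified as M1): it has marker P.
By R20 (it has marker P, it satisfies condition X1): it has marker A1.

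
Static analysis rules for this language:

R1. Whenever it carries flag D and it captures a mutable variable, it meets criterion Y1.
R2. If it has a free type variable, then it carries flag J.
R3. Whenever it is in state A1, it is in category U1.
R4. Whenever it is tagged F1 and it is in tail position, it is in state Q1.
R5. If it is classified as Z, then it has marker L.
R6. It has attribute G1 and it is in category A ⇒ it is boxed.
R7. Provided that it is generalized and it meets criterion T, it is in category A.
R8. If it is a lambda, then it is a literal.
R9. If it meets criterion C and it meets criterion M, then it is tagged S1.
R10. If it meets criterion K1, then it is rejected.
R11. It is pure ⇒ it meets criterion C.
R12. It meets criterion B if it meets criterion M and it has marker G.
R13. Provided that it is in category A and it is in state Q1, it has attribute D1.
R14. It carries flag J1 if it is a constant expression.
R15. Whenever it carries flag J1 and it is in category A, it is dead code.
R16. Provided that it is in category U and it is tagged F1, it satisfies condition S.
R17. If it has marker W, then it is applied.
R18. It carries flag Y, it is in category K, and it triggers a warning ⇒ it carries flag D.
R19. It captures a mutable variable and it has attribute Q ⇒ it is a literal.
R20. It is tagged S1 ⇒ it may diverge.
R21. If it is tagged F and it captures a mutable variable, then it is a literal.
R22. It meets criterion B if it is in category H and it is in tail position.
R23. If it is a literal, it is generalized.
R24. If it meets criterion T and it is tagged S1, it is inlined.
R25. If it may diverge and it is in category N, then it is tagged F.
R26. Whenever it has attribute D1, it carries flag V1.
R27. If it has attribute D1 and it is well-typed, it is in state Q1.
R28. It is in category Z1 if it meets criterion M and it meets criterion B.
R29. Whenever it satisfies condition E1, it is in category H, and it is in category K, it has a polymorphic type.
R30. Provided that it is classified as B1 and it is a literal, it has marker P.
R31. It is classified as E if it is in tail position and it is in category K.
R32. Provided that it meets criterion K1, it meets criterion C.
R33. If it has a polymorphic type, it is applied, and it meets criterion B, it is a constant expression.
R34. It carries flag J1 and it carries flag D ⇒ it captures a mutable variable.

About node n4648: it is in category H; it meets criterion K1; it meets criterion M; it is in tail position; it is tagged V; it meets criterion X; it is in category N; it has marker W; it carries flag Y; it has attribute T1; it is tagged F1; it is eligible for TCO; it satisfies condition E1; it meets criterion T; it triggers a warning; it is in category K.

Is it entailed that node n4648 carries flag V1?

Yes

By R4 (it is tagged F1, it is in tail position): it is in state Q1.
By R17 (it has marker W): it is applied.
By R18 (it carries flag Y, it is in category K, it triggers a warning): it carries flag D.
By R22 (it is in category H, it is in tail position): it meets criterion B.
By R29 (it satisfies condition E1, it is in category H, it is in category K): it has a polymorphic type.
By R32 (it meets criterion K1): it meets criterion C.
By R33 (it has a polymorphic type, it is applied, it meets criterion B): it is a constant expression.
By R9 (it meets criterion C, it meets criterion M): it is tagged S1.
By R14 (it is a constant expression): it carries flag J1.
By R20 (it is tagged S1): it may diverge.
By R25 (it may diverge, it is in category N): it is tagged F.
By R34 (it carries flag J1, it carries flag D): it captures a mutable variable.
By R21 (it is tagged F, it captures a mutable variable): it is a literal.
By R23 (it is a literal): it is generalized.
By R7 (it is generalized, it meets criterion T): it is in category A.
By R13 (it is in category A, it is in state Q1): it has attribute D1.
By R26 (it has attribute D1): it carries flag V1.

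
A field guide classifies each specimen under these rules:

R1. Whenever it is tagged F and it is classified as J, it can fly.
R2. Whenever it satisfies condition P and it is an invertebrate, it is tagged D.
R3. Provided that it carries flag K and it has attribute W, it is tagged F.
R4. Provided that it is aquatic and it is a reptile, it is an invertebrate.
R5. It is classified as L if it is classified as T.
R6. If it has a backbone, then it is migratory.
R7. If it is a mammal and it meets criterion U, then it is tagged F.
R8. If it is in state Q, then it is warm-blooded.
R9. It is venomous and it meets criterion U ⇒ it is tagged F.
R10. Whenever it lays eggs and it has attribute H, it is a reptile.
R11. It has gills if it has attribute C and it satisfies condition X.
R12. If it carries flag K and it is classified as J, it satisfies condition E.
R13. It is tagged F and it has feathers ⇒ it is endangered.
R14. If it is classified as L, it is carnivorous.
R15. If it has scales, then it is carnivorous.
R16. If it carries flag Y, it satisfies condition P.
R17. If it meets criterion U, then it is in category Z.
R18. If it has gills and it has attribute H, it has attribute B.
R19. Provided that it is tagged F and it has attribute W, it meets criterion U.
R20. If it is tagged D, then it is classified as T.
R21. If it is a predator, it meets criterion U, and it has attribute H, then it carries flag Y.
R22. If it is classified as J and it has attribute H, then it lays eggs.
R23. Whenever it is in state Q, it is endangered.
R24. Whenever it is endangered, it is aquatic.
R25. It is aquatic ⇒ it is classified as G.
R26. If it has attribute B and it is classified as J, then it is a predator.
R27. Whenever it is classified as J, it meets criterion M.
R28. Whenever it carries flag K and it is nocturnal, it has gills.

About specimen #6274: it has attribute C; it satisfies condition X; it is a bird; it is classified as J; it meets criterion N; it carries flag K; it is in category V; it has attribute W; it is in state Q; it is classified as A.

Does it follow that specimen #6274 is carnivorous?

No

Forward chaining from the given facts derives: is tagged F, is warm-blooded, has gills, satisfies condition E, meets criterion U, is endangered, is aquatic, is classified as G, meets criterion M, can fly, is in category Z.
Rules concluding "it is carnivorous": R14 needs "it is classified as L"; R15 needs "it has scales" — none of these are established.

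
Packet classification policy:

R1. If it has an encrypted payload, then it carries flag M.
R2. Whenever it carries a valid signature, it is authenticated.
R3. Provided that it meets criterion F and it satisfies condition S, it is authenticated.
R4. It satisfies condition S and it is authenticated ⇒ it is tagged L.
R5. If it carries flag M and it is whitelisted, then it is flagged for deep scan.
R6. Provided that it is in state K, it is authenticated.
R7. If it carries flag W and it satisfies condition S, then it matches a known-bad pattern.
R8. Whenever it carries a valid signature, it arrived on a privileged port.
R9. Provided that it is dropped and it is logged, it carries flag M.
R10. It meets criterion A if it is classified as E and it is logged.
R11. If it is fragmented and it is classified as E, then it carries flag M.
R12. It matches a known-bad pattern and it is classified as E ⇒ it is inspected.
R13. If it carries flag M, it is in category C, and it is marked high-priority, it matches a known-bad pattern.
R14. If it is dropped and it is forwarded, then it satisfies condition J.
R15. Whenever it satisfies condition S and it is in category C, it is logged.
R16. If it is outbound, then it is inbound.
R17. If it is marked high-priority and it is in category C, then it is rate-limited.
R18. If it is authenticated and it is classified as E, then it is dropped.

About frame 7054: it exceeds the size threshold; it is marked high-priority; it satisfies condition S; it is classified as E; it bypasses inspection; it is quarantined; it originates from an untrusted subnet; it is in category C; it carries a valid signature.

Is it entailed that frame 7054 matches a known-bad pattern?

By R2 (it carries a valid signature): it is authenticated.
By R15 (it satisfies condition S, it is in category C): it is logged.
By R18 (it is authenticated, it is classified as E): it is dropped.
By R9 (it is dropped, it is logged): it carries flag M.
By R13 (it carries flag M, it is in category C, it is marked high-priority): it matches a known-bad pattern.

Yes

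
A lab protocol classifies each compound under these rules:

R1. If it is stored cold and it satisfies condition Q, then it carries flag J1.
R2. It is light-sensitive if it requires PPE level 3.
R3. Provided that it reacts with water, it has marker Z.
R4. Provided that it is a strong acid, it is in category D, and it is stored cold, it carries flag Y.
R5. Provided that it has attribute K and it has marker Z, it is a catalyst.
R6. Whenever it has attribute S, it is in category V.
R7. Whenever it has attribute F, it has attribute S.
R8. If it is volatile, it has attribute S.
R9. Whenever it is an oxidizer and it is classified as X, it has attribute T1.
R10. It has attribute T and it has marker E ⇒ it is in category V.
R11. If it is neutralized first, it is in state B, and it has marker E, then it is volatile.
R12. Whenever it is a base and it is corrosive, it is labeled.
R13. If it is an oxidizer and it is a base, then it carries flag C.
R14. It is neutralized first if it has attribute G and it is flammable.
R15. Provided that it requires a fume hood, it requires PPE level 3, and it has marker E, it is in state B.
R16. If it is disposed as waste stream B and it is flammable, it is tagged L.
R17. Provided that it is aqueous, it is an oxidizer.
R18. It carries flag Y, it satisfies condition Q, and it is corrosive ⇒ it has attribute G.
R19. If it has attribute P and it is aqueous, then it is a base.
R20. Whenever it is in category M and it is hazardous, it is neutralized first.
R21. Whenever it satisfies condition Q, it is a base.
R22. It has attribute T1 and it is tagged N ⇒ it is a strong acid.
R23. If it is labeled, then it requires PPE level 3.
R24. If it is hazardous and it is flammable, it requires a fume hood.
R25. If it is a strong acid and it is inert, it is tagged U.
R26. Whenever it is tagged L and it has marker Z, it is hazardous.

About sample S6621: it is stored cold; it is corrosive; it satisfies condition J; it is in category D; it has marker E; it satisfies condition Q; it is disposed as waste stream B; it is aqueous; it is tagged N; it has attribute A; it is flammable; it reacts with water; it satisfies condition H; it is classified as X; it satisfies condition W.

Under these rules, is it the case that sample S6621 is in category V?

Yes

By R3 (it reacts with water): it has marker Z.
By R16 (it is disposed as waste stream B, it is flammable): it is tagged L.
By R17 (it is aqueous): it is an oxidizer.
By R21 (it satisfies condition Q): it is a base.
By R26 (it is tagged L, it has marker Z): it is hazardous.
By R9 (it is an oxidizer, it is classified as X): it has attribute T1.
By R12 (it is a base, it is corrosive): it is labeled.
By R22 (it has attribute T1, it is tagged N): it is a strong acid.
By R23 (it is labeled): it requires PPE level 3.
By R24 (it is hazardous, it is flammable): it requires a fume hood.
By R4 (it is a strong acid, it is in category D, it is stored cold): it carries flag Y.
By R15 (it requires a fume hood, it requires PPE level 3, it has marker E): it is in state B.
By R18 (it carries flag Y, it satisfies condition Q, it is corrosive): it has attribute G.
By R14 (it has attribute G, it is flammable): it is neutralized first.
By R11 (it is neutralized first, it is in state B, it has marker E): it is volatile.
By R8 (it is volatile): it has attribute S.
By R6 (it has attribute S): it is in category V.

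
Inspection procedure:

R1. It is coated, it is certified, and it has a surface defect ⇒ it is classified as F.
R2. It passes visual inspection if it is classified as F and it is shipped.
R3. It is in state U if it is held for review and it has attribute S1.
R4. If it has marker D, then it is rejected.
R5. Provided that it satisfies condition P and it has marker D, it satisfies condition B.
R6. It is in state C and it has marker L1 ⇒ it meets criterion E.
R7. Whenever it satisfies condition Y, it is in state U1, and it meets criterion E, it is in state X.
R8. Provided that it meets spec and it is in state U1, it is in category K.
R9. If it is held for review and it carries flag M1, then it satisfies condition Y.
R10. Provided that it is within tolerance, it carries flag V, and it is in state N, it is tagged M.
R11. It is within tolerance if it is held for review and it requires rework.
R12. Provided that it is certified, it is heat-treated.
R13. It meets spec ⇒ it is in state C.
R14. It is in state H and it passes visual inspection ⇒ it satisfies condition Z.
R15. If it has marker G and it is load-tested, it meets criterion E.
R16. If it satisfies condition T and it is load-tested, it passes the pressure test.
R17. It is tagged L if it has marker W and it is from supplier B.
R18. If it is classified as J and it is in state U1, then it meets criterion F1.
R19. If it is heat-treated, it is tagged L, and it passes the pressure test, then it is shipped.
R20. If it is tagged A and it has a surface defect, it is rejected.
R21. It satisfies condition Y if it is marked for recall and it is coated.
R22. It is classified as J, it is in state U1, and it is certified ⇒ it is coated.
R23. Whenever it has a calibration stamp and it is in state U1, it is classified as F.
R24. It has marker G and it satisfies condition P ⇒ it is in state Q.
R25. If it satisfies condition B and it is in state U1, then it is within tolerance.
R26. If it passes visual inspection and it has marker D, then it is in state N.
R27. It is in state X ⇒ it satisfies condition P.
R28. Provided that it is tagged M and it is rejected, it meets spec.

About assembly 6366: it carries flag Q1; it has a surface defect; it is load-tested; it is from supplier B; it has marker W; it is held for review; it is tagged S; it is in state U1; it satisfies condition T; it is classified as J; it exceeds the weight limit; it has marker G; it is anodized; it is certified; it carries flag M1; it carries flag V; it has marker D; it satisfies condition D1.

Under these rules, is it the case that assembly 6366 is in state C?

By R4 (it has marker D): it is rejected.
By R9 (it is held for review, it carries flag M1): it satisfies condition Y.
By R12 (it is certified): it is heat-treated.
By R15 (it has marker G, it is load-tested): it meets criterion E.
By R16 (it satisfies condition T, it is load-tested): it passes the pressure test.
By R17 (it has marker W, it is from supplier B): it is tagged L.
By R19 (it is heat-treated, it is tagged L, it passes the pressure test): it is shipped.
By R22 (it is classified as J, it is in state U1, it is certified): it is coated.
By R1 (it is coated, it is certified, it has a surface defect): it is classified as F.
By R2 (it is classified as F, it is shipped): it passes visual inspection.
By R7 (it satisfies condition Y, it is in state U1, it meets criterion E): it is in state X.
By R26 (it passes visual inspection, it has marker D): it is in state N.
By R27 (it is in state X): it satisfies condition P.
By R5 (it satisfies condition P, it has marker D): it satisfies condition B.
By R25 (it satisfies condition B, it is in state U1): it is within tolerance.
By R10 (it is within tolerance, it carries flag V, it is in state N): it is tagged M.
By R28 (it is tagged M, it is rejected): it meets spec.
By R13 (it meets spec): it is in state C.

Yes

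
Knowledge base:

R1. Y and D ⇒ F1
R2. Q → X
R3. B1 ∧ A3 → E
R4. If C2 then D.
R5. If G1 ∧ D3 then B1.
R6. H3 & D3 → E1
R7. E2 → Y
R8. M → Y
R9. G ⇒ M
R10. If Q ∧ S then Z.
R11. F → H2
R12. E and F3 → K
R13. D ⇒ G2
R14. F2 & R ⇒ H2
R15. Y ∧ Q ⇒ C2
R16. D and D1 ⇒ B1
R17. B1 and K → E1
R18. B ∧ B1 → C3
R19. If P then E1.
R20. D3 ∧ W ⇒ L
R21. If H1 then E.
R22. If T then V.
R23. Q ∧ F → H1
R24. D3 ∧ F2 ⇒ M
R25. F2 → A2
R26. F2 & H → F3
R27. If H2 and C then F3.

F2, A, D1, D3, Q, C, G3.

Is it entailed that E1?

No

Forward chaining from the given facts derives: X, M, A2, Y, C2, D, G2, B1, F1.
Rules concluding E1: R6 needs H3; R17 needs K; R19 needs P — none of these are established.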